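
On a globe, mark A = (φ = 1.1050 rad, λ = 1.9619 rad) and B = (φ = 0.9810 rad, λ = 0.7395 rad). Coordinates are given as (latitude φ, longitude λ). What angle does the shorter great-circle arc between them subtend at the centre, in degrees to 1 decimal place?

34.1°

In radians: φ₁ = 1.1050, φ₂ = 0.9810, Δλ = -70.038° = -1.2224 rad.
Haversine: a = sin²(Δφ/2) + cos φ₁ cos φ₂ sin²(Δλ/2) = 0.0038 + (0.4491)(0.5562)(0.3293) = 0.08610.
Central angle c = 2·arcsin(√a) = 0.59562 rad.
So the angular separation is 34.1°.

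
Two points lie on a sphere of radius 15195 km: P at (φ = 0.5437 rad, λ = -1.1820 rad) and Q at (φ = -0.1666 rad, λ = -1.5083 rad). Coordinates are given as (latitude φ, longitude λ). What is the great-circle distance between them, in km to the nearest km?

Let φ₁ = 0.5437 rad, φ₂ = -0.1666 rad, and Δλ = -0.3263 rad.
cos c = sin φ₁ sin φ₂ + cos φ₁ cos φ₂ cos Δλ = (0.5173)(-0.1658) + (0.8558)(0.9862)(0.9472) = 0.71364,
so c = arccos(0.71364) = 0.77612 rad.
Distance = R·c = 15195 × 0.7761 ≈ 11793 km.

11793 km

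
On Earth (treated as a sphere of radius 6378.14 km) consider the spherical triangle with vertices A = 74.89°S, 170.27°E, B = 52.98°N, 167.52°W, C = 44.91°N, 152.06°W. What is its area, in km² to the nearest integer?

Side lengths (central angles): a = 0.2256, b = 2.1358, c = 2.2466 rad; semiperimeter s = 2.3040.
By l'Huilier's theorem, tan(E/4) = √[tan(s/2) tan((s−a)/2) tan((s−b)/2) tan((s−c)/2)], giving spherical excess E = 0.3834 rad.
Area = E·R² = 0.3834 × (6378.14)² ≈ 15597531 km².

15597531 km²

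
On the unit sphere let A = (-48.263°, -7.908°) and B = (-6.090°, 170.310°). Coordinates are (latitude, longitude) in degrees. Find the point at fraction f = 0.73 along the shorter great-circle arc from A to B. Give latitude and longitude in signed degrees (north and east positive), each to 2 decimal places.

Central angle δ = 2.1926 rad. Interpolating on the sphere with fraction f = 0.73:
P = [sin((1−f)δ)·A + sin(fδ)·B] / sin δ = 0.6865·A + 1.2297·B in Cartesian coordinates,
giving P = (-0.7526, 0.1429, -0.6427), i.e. latitude -40.00°, longitude 169.25°.

-40.00°, 169.25°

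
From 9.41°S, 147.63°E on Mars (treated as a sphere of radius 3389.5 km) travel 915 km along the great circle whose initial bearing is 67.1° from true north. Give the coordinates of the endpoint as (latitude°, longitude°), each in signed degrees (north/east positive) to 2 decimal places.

-3.16°, 161.87°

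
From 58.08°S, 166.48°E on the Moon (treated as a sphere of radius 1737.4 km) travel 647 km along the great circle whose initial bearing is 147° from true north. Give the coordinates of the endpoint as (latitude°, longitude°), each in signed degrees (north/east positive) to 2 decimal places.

Angular distance δ = d/R = 647/1737.4 = 0.37240 rad; initial bearing θ = 2.5656 rad.
sin φ₂ = sin φ₁ cos δ + cos φ₁ sin δ cos θ = (-0.8488)(0.9315) + (0.5287)(0.3638)(-0.8387) = -0.9520, so φ₂ = -72.17°.
Δλ = atan2(sin θ sin δ cos φ₁, cos δ − sin φ₁ sin φ₂) = atan2(0.1048, 0.1235) = 40.322°.
λ₂ = 166.480° + 40.322° = 206.80° → -153.20° after wrapping to (−180°, 180°].

-72.17°, -153.20°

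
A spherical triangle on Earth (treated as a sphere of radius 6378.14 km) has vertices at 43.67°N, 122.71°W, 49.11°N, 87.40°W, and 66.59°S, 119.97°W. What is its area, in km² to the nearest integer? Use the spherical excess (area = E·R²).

25895506 km²

Side lengths (central angles): a = 2.0653, b = 1.9248, c = 0.4314 rad; semiperimeter s = 2.2107.
By l'Huilier's theorem, tan(E/4) = √[tan(s/2) tan((s−a)/2) tan((s−b)/2) tan((s−c)/2)], giving spherical excess E = 0.6366 rad.
Area = E·R² = 0.6366 × (6378.14)² ≈ 25895506 km².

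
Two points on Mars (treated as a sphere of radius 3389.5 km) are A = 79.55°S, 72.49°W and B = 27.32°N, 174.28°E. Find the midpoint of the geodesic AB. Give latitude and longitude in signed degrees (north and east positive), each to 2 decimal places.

-32.17°, -174.19°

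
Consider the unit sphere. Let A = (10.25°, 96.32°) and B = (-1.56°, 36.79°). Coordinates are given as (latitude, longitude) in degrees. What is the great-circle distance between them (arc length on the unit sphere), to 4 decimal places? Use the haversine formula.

Let φ₁ = 0.1789 rad, φ₂ = -0.0272 rad, and Δλ = -1.0390 rad.
Haversine: a = sin²(Δφ/2) + cos φ₁ cos φ₂ sin²(Δλ/2) = 0.0106 + (0.9840)(0.9996)(0.2465) = 0.25302.
Central angle c = 2·arcsin(√a) = 1.05415 rad.
On the unit sphere the arc length equals the central angle: 1.0542.

1.0542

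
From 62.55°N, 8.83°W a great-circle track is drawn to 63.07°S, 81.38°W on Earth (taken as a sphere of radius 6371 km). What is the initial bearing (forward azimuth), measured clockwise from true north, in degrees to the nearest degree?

With φ₁ = 1.0917, φ₂ = -1.1008, Δλ = -1.2662 rad, the forward-azimuth formula gives
θ = atan2( sin Δλ cos φ₂ , cos φ₁ sin φ₂ − sin φ₁ cos φ₂ cos Δλ ) = atan2(-0.4321, -0.5315) = -140.89°.
Adding 360° brings this into [0°, 360°): 219°.

219°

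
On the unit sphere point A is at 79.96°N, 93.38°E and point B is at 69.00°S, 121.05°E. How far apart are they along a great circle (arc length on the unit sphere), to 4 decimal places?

2.6139

With latitudes φ₁ = 79.960°, φ₂ = -69.000° and longitude difference Δλ = 27.670°:
cos c = sin φ₁ sin φ₂ + cos φ₁ cos φ₂ cos Δλ = (0.9847)(-0.9336) + (0.1743)(0.3584)(0.8856) = -0.86395,
so c = arccos(-0.86395) = 2.61386 rad.
On the unit sphere the arc length equals the central angle: 2.6139.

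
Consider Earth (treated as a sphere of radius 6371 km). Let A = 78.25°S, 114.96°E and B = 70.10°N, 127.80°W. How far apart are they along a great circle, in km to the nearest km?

In radians: φ₁ = -1.3657, φ₂ = 1.2235, Δλ = 117.240° = 2.0462 rad.
cos c = sin φ₁ sin φ₂ + cos φ₁ cos φ₂ cos Δλ = (-0.9790)(0.9403) + (0.2036)(0.3404)(-0.4577) = -0.95231,
so c = arccos(-0.95231) = 2.83152 rad.
Distance = R·c = 6371 × 2.8315 ≈ 18040 km.

18040 km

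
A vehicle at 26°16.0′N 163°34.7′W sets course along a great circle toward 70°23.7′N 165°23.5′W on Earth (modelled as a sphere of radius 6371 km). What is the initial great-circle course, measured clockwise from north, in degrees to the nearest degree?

359°

Δλ = -1.813° = -0.0316 rad.
y = sin Δλ · cos φ₂ = (-0.0316)(0.3355) = -0.0106
x = cos φ₁ sin φ₂ − sin φ₁ cos φ₂ cos Δλ = (0.8967)(0.9420) − (0.4425)(0.3355)(0.9995) = 0.6963
θ = atan2(y, x) = -0.87°; adding 360° gives 359°.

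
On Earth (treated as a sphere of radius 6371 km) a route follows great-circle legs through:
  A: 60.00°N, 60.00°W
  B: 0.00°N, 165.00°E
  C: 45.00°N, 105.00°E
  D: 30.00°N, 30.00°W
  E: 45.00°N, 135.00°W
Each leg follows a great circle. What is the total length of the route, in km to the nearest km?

Leg A→B: central angle 1.9322 rad, distance 12309.8 km.
Leg B→C: central angle 1.2094 rad, distance 7705.3 km.
Leg C→D: central angle 1.6503 rad, distance 10514.3 km.
Leg D→E: central angle 1.3745 rad, distance 8756.8 km.
Total: 12309.8 + 7705.3 + 10514.3 + 8756.8 ≈ 39286 km.

39286 km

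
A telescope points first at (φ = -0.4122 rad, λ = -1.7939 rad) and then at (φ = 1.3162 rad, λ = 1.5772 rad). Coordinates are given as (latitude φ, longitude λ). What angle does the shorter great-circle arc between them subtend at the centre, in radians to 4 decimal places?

Let φ₁ = -0.4122 rad, φ₂ = 1.3162 rad, and Δλ = -2.9121 rad.
Haversine: a = sin²(Δφ/2) + cos φ₁ cos φ₂ sin²(Δλ/2) = 0.5785 + (0.9162)(0.2519)(0.9869) = 0.80621.
Central angle c = 2·arcsin(√a) = 2.22992 rad.
So the angular separation is 2.2299 rad.

2.2299 rad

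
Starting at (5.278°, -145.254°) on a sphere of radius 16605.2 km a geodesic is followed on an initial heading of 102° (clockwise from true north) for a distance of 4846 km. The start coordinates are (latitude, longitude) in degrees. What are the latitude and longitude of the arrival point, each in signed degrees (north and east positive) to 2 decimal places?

1.64°, -128.90°

Angular distance δ = d/R = 4846/16605.2 = 0.29184 rad; initial bearing θ = 1.7802 rad.
sin φ₂ = sin φ₁ cos δ + cos φ₁ sin δ cos θ = (0.0920)(0.9577) + (0.9958)(0.2877)(-0.2079) = 0.0285, so φ₂ = 1.64°.
Δλ = atan2(sin θ sin δ cos φ₁, cos δ − sin φ₁ sin φ₂) = atan2(0.2802, 0.9551) = 16.352°.
λ₂ = -145.254° + 16.352° = -128.90°.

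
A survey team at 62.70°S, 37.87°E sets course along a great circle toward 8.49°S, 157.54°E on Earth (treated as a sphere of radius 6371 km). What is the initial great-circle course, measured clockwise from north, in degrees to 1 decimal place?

Δλ = 119.670° = 2.0886 rad.
y = sin Δλ · cos φ₂ = (0.8689)(0.9890) = 0.8594
x = cos φ₁ sin φ₂ − sin φ₁ cos φ₂ cos Δλ = (0.4586)(-0.1476) − (-0.8886)(0.9890)(-0.4950) = -0.5028
θ = atan2(y, x) = 120.33°, so the bearing is 120.3°.

120.3°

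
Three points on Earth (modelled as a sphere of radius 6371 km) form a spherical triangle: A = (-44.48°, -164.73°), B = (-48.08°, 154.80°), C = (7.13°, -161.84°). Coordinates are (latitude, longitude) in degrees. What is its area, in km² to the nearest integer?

Side lengths (central angles): a = 1.1706, b = 0.9019, c = 0.4865 rad; semiperimeter s = 1.2795.
By l'Huilier's theorem, tan(E/4) = √[tan(s/2) tan((s−a)/2) tan((s−b)/2) tan((s−c)/2)], giving spherical excess E = 0.2276 rad.
Area = E·R² = 0.2276 × (6371)² ≈ 9238604 km².

9238604 km²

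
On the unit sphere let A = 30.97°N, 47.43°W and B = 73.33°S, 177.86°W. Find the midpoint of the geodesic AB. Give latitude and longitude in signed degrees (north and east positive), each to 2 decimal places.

-32.13°, -65.45°

Central angle δ = 2.2816 rad. Interpolating on the sphere with fraction f = 0.5:
P = [sin((1−f)δ)·A + sin(fδ)·B] / sin δ = 1.1995·A + 1.1995·B in Cartesian coordinates,
giving P = (0.3519, -0.7703, -0.5318), i.e. latitude -32.13°, longitude -65.45°.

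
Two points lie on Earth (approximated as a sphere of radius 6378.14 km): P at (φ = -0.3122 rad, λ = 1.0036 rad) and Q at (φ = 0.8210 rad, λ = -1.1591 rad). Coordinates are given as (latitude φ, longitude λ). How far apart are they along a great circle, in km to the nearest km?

14017 km

In radians: φ₁ = -0.3122, φ₂ = 0.8210, Δλ = -123.914° = -2.1627 rad.
cos c = sin φ₁ sin φ₂ + cos φ₁ cos φ₂ cos Δλ = (-0.3072)(0.7318) + (0.9517)(0.6815)(-0.5579) = -0.58663,
so c = arccos(-0.58663) = 2.19769 rad.
Distance = R·c = 6378.14 × 2.1977 ≈ 14017 km.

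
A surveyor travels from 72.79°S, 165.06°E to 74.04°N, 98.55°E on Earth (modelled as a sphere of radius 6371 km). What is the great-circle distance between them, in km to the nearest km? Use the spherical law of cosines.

16943 km

With latitudes φ₁ = -72.790°, φ₂ = 74.040° and longitude difference Δλ = -66.510°:
cos c = sin φ₁ sin φ₂ + cos φ₁ cos φ₂ cos Δλ = (-0.9552)(0.9615) + (0.2959)(0.2750)(0.3986) = -0.88598,
so c = arccos(-0.88598) = 2.65940 rad.
Distance = R·c = 6371 × 2.6594 ≈ 16943 km.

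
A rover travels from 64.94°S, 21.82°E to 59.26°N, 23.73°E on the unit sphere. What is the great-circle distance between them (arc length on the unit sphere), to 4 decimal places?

2.1678

In radians: φ₁ = -1.1334, φ₂ = 1.0343, Δλ = 1.910° = 0.0333 rad.
Haversine: a = sin²(Δφ/2) + cos φ₁ cos φ₂ sin²(Δλ/2) = 0.7810 + (0.4236)(0.5111)(0.0003) = 0.78110.
Central angle c = 2·arcsin(√a) = 2.16784 rad.
On the unit sphere the arc length equals the central angle: 2.1678.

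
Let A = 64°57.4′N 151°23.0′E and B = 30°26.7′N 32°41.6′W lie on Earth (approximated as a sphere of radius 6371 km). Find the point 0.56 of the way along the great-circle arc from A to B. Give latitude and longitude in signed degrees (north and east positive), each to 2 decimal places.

Central angle δ = 1.4756 rad. Interpolating on the sphere with fraction f = 0.56:
P = [sin((1−f)δ)·A + sin(fδ)·B] / sin δ = 0.6073·A + 0.7388·B in Cartesian coordinates,
giving P = (0.3103, -0.2209, 0.9246), i.e. latitude 67.61°, longitude -35.44°.

67.61°, -35.44°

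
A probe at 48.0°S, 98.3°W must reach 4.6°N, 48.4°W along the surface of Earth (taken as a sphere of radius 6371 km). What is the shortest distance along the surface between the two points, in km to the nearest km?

Let φ₁ = -0.8378 rad, φ₂ = 0.0803 rad, and Δλ = 0.8709 rad.
cos c = sin φ₁ sin φ₂ + cos φ₁ cos φ₂ cos Δλ = (-0.7431)(0.0802) + (0.6691)(0.9968)(0.6441) = 0.37002,
so c = arccos(0.37002) = 1.19177 rad.
Distance = R·c = 6371 × 1.1918 ≈ 7593 km.

7593 km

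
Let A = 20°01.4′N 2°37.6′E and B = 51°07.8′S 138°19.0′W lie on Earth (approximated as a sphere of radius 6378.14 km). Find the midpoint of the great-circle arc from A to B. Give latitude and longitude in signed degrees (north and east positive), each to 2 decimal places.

The central angle between A and B is δ = 2.3810 rad.
With f = 0.5, the slerp weights are sin((1−f)δ)/sin δ = 1.3470 and sin(fδ)/sin δ = 1.3470.
Weighted sum of the unit vectors: (1.3470)·(0.9386,0.0431,0.3424) + (1.3470)·(-0.4687,-0.4173,-0.7786) = (0.6330, -0.5042, -0.5875).
Converting back: φ = atan2(z, √(x²+y²)) = -35.98°, λ = atan2(y, x) = -38.54°.

-35.98°, -38.54°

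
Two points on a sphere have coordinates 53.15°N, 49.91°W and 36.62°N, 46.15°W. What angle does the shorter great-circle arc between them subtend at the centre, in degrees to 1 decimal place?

16.7°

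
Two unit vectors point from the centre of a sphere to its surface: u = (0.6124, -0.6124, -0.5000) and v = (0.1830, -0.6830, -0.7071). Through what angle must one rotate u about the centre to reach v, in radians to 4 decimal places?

u·v = 0.8839; |u| = 1.0000, |v| = 1.0000.
cos θ = (u·v)/(|u||v|) = 0.8839, so θ = 0.4867 rad.

0.4867 rad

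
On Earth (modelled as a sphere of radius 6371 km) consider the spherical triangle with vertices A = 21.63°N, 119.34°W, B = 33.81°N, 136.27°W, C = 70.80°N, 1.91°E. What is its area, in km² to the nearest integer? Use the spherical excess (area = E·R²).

9565713 km²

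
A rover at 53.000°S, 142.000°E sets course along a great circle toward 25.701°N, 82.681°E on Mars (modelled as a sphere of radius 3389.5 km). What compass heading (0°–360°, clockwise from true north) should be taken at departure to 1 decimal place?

With φ₁ = -0.9250, φ₂ = 0.4486, Δλ = -1.0353 rad, the forward-azimuth formula gives
θ = atan2( sin Δλ cos φ₂ , cos φ₁ sin φ₂ − sin φ₁ cos φ₂ cos Δλ ) = atan2(-0.7749, 0.6282) = -50.97°.
Adding 360° brings this into [0°, 360°): 309.0°.

309.0°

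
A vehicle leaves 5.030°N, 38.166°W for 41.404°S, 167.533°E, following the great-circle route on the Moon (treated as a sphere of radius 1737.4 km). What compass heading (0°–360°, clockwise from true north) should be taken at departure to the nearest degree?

208°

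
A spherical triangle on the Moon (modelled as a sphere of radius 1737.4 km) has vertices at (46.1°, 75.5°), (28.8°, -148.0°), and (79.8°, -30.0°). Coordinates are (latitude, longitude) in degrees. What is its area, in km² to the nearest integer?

Side lengths (central angles): a = 1.1579, b = 0.8280, c = 1.6646 rad; semiperimeter s = 1.8252.
By l'Huilier's theorem, tan(E/4) = √[tan(s/2) tan((s−a)/2) tan((s−b)/2) tan((s−c)/2)], giving spherical excess E = 0.5571 rad.
Area = E·R² = 0.5571 × (1737.4)² ≈ 1681616 km².

1681616 km²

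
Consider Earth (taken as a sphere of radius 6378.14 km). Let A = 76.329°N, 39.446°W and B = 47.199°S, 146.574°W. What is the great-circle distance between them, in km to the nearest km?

15527 km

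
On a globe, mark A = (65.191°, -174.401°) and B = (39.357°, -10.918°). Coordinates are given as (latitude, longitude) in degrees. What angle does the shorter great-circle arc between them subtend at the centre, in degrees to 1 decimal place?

74.7°

With latitudes φ₁ = 65.191°, φ₂ = 39.357° and longitude difference Δλ = 163.483°:
cos c = sin φ₁ sin φ₂ + cos φ₁ cos φ₂ cos Δλ = (0.9077)(0.6342) + (0.4196)(0.7732)(-0.9587) = 0.26458,
so c = arccos(0.26458) = 1.30303 rad.
So the angular separation is 74.7°.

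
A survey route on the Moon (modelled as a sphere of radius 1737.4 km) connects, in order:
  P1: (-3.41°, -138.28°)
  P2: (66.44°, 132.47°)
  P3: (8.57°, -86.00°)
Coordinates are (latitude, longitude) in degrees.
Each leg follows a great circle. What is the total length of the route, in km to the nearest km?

5846 km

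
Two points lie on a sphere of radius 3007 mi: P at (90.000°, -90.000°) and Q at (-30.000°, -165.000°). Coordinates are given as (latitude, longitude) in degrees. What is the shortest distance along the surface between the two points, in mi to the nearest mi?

6298 mi

In radians: φ₁ = 1.5708, φ₂ = -0.5236, Δλ = -75.000° = -1.3090 rad.
Haversine: a = sin²(Δφ/2) + cos φ₁ cos φ₂ sin²(Δλ/2) = 0.7500 + (0.0000)(0.8660)(0.3706) = 0.75000.
Central angle c = 2·arcsin(√a) = 2.09440 rad.
Distance = R·c = 3007 × 2.0944 ≈ 6298 mi.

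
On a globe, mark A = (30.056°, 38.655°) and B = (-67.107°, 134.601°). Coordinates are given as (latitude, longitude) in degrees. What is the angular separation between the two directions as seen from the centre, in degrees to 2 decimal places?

119.75°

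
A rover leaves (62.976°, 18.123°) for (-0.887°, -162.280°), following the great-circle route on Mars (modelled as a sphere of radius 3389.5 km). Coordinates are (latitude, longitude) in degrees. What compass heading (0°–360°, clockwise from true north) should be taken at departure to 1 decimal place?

0.5°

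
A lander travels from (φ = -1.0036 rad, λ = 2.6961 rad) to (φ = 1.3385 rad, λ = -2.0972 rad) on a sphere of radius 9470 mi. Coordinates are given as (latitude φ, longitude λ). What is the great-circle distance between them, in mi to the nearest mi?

In radians: φ₁ = -1.0036, φ₂ = 1.3385, Δλ = 85.364° = 1.4899 rad.
Haversine: a = sin²(Δφ/2) + cos φ₁ cos φ₂ sin²(Δλ/2) = 0.8485 + (0.5373)(0.2302)(0.4596) = 0.90538.
Central angle c = 2·arcsin(√a) = 2.51625 rad.
Distance = R·c = 9470 × 2.5162 ≈ 23829 mi.

23829 mi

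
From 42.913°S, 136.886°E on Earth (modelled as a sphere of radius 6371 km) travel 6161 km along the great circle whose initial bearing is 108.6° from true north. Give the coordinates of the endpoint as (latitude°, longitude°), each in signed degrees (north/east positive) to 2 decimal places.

Angular distance δ = d/R = 6161/6371 = 0.96704 rad; initial bearing θ = 1.8954 rad.
sin φ₂ = sin φ₁ cos δ + cos φ₁ sin δ cos θ = (-0.6809)(0.5677) + (0.7324)(0.8232)(-0.3190) = -0.5789, so φ₂ = -35.37°.
Δλ = atan2(sin θ sin δ cos φ₁, cos δ − sin φ₁ sin φ₂) = atan2(0.5714, 0.1736) = 73.101°.
λ₂ = 136.886° + 73.101° = 209.99° → -150.01° after wrapping to (−180°, 180°].

-35.37°, -150.01°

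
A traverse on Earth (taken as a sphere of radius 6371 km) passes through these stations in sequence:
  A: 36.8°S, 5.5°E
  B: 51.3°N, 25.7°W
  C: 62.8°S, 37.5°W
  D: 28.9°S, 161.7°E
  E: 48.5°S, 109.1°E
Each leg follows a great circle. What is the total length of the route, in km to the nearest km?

Leg A→B: central angle 1.6101 rad, distance 10257.7 km.
Leg B→C: central angle 1.9980 rad, distance 12729.6 km.
Leg C→D: central angle 1.5188 rad, distance 9676.6 km.
Leg D→E: central angle 0.7752 rad, distance 4938.7 km.
Total: 10257.7 + 12729.6 + 9676.6 + 4938.7 ≈ 37603 km.

37603 km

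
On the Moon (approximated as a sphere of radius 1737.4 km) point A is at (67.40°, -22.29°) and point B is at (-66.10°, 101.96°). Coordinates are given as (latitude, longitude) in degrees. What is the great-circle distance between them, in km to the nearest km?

Let φ₁ = 1.1764 rad, φ₂ = -1.1537 rad, and Δλ = 2.1686 rad.
cos c = sin φ₁ sin φ₂ + cos φ₁ cos φ₂ cos Δλ = (0.9232)(-0.9143) + (0.3843)(0.4051)(-0.5628) = -0.93167,
so c = arccos(-0.93167) = 2.76979 rad.
Distance = R·c = 1737.4 × 2.7698 ≈ 4812 km.

4812 km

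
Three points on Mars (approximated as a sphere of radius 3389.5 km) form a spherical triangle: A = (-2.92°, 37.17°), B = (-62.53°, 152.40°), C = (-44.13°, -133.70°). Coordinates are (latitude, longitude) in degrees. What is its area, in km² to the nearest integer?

Side lengths (central angles): a = 0.7819, b = 2.3081, c = 1.7225 rad; semiperimeter s = 2.4062.
By l'Huilier's theorem, tan(E/4) = √[tan(s/2) tan((s−a)/2) tan((s−b)/2) tan((s−c)/2)], giving spherical excess E = 0.8617 rad.
Area = E·R² = 0.8617 × (3389.5)² ≈ 9899253 km².

9899253 km²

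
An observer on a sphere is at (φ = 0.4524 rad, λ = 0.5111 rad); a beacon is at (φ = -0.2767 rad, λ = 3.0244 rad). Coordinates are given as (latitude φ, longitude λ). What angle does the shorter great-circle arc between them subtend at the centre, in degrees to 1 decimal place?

Let φ₁ = 0.4524 rad, φ₂ = -0.2767 rad, and Δλ = 2.5133 rad.
Haversine: a = sin²(Δφ/2) + cos φ₁ cos φ₂ sin²(Δλ/2) = 0.1271 + (0.8994)(0.9620)(0.9045) = 0.90969.
Central angle c = 2·arcsin(√a) = 2.53113 rad.
So the angular separation is 145.0°.

145.0°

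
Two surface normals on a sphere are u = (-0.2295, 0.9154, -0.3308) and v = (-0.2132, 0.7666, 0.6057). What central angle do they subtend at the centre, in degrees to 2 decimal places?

u·v = 0.5503; |u| = 1.0000, |v| = 1.0000.
cos θ = (u·v)/(|u||v|) = 0.5503, so θ = 56.61°.

56.61°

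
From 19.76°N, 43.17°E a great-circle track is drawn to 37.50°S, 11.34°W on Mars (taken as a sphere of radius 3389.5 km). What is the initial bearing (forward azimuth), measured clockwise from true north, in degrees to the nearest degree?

222°

Δλ = -54.510° = -0.9514 rad.
y = sin Δλ · cos φ₂ = (-0.8142)(0.7934) = -0.6460
x = cos φ₁ sin φ₂ − sin φ₁ cos φ₂ cos Δλ = (0.9411)(-0.6088) − (0.3381)(0.7934)(0.5806) = -0.7286
θ = atan2(y, x) = -138.44°; adding 360° gives 222°.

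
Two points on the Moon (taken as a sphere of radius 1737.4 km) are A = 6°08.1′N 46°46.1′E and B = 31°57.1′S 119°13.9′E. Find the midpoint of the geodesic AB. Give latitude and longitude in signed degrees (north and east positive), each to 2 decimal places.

The central angle between A and B is δ = 1.3718 rad.
With f = 0.5, the slerp weights are sin((1−f)δ)/sin δ = 0.6461 and sin(fδ)/sin δ = 0.6461.
Weighted sum of the unit vectors: (0.6461)·(0.6810,0.7244,0.1069) + (0.6461)·(-0.4144,0.7404,-0.5292) = (0.1723, 0.9465, -0.2729).
Converting back: φ = atan2(z, √(x²+y²)) = -15.84°, λ = atan2(y, x) = 79.68°.

-15.84°, 79.68°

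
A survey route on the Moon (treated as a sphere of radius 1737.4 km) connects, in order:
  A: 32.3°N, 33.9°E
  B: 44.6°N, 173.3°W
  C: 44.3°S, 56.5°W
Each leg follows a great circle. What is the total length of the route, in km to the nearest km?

7134 km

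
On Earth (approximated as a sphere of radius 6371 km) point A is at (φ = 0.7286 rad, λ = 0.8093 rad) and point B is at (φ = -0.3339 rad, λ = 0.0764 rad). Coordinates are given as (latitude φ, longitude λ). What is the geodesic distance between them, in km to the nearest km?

With latitudes φ₁ = 41.746°, φ₂ = -19.131° and longitude difference Δλ = -41.992°:
Haversine: a = sin²(Δφ/2) + cos φ₁ cos φ₂ sin²(Δλ/2) = 0.2567 + (0.7461)(0.9448)(0.1284) = 0.34715.
Central angle c = 2·arcsin(√a) = 1.26013 rad.
Distance = R·c = 6371 × 1.2601 ≈ 8028 km.

8028 km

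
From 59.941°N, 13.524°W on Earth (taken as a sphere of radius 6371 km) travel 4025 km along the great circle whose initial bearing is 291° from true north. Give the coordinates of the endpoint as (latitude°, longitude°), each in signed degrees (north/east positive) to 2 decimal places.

53.56°, -81.68°

Angular distance δ = d/R = 4025/6371 = 0.63177 rad; initial bearing θ = 5.0789 rad.
sin φ₂ = sin φ₁ cos δ + cos φ₁ sin δ cos θ = (0.8655)(0.8070) + (0.5009)(0.5906)(0.3584) = 0.8045, so φ₂ = 53.56°.
Δλ = atan2(sin θ sin δ cos φ₁, cos δ − sin φ₁ sin φ₂) = atan2(-0.2762, 0.1107) = -68.154°.
λ₂ = -13.524° − 68.154° = -81.68°.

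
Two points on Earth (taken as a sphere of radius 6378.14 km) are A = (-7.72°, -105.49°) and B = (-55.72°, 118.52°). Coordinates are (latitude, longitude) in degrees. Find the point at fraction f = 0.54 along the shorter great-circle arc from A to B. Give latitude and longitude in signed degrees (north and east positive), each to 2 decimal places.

-56.75°, -144.58°

Central angle δ = 1.8655 rad. Interpolating on the sphere with fraction f = 0.54:
P = [sin((1−f)δ)·A + sin(fδ)·B] / sin δ = 0.7907·A + 0.8835·B in Cartesian coordinates,
giving P = (-0.4469, -0.3178, -0.8362), i.e. latitude -56.75°, longitude -144.58°.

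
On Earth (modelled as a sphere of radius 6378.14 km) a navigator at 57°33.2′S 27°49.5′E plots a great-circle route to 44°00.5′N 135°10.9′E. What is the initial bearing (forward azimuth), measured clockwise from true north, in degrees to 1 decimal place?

Δλ = 107.357° = 1.8737 rad.
y = sin Δλ · cos φ₂ = (0.9545)(0.7192) = 0.6865
x = cos φ₁ sin φ₂ − sin φ₁ cos φ₂ cos Δλ = (0.5365)(0.6948) − (-0.8439)(0.7192)(-0.2983) = 0.1917
θ = atan2(y, x) = 74.40°, so the bearing is 74.4°.

74.4°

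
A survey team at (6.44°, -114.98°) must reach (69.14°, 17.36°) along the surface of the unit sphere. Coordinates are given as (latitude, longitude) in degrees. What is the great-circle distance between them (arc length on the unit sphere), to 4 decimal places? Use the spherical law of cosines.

1.7047

In radians: φ₁ = 0.1124, φ₂ = 1.2067, Δλ = 132.340° = 2.3098 rad.
cos c = sin φ₁ sin φ₂ + cos φ₁ cos φ₂ cos Δλ = (0.1122)(0.9345) + (0.9937)(0.3561)(-0.6735) = -0.13351,
so c = arccos(-0.13351) = 1.70471 rad.
On the unit sphere the arc length equals the central angle: 1.7047.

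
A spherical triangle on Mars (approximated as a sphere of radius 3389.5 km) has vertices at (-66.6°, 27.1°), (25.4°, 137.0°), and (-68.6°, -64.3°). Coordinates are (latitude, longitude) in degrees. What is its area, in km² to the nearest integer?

Side lengths (central angles): a = 2.3553, b = 0.5530, c = 2.1127 rad; semiperimeter s = 2.5105.
By l'Huilier's theorem, tan(E/4) = √[tan(s/2) tan((s−a)/2) tan((s−b)/2) tan((s−c)/2)], giving spherical excess E = 1.0444 rad.
Area = E·R² = 1.0444 × (3389.5)² ≈ 11998943 km².

11998943 km²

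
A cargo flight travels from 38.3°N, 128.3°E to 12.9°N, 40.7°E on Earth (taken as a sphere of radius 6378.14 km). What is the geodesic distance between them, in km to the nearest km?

8927 km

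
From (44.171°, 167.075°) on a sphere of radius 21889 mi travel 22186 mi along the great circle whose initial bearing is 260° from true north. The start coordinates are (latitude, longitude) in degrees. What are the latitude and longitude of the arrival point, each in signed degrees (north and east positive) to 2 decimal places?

Angular distance δ = d/R = 22186/21889 = 1.01357 rad; initial bearing θ = 4.5379 rad.
sin φ₂ = sin φ₁ cos δ + cos φ₁ sin δ cos θ = (0.6968)(0.5288) + (0.7173)(0.8487)(-0.1736) = 0.2628, so φ₂ = 15.24°.
Δλ = atan2(sin θ sin δ cos φ₁, cos δ − sin φ₁ sin φ₂) = atan2(-0.5995, 0.3457) = -60.029°.
λ₂ = 167.075° − 60.029° = 107.05°.

15.24°, 107.05°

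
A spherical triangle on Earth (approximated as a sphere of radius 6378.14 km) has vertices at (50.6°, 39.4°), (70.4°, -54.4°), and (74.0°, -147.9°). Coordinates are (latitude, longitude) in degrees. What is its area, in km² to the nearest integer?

7556559 km²

Side lengths (central angles): a = 0.4512, b = 0.9652, c = 0.7758 rad; semiperimeter s = 1.0961.
By l'Huilier's theorem, tan(E/4) = √[tan(s/2) tan((s−a)/2) tan((s−b)/2) tan((s−c)/2)], giving spherical excess E = 0.1858 rad.
Area = E·R² = 0.1858 × (6378.14)² ≈ 7556559 km².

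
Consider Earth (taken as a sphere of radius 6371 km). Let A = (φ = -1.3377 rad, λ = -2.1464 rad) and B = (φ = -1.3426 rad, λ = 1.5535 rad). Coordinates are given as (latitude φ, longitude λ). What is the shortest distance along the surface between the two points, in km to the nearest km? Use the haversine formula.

2823 km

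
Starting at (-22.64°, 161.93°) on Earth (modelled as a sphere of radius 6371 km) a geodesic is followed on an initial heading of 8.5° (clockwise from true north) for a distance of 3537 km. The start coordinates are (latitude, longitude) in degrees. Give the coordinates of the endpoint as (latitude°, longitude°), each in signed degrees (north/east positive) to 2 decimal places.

8.86°, 166.45°

Angular distance δ = d/R = 3537/6371 = 0.55517 rad; initial bearing θ = 0.1484 rad.
sin φ₂ = sin φ₁ cos δ + cos φ₁ sin δ cos θ = (-0.3849)(0.8498) + (0.9229)(0.5271)(0.9890) = 0.1540, so φ₂ = 8.86°.
Δλ = atan2(sin θ sin δ cos φ₁, cos δ − sin φ₁ sin φ₂) = atan2(0.0719, 0.9091) = 4.522°.
λ₂ = 161.930° + 4.522° = 166.45°.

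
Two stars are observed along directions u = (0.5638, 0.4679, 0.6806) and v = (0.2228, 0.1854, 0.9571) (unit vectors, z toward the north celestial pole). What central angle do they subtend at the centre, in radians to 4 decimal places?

u·v = 0.8638; |u| = 1.0000, |v| = 1.0000.
cos θ = (u·v)/(|u||v|) = 0.8637, so θ = 0.5282 rad.

0.5282 rad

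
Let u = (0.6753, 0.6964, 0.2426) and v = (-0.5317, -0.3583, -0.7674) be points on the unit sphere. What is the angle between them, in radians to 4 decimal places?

2.4895 rad

u·v = -0.7947; |u| = 0.9999, |v| = 1.0000.
cos θ = (u·v)/(|u||v|) = -0.7948, so θ = 2.4895 rad.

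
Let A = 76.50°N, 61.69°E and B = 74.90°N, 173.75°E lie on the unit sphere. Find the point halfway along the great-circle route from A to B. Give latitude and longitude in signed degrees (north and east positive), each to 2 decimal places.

81.87°, 122.37°

Central angle δ = 0.4129 rad. Interpolating on the sphere with fraction f = 0.5:
P = [sin((1−f)δ)·A + sin(fδ)·B] / sin δ = 0.5108·A + 0.5108·B in Cartesian coordinates,
giving P = (-0.0757, 0.1195, 0.9899), i.e. latitude 81.87°, longitude 122.37°.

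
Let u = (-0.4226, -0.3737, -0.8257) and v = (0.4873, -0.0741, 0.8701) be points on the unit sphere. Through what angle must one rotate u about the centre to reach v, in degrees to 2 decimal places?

153.72°

u·v = -0.8967; |u| = 1.0000, |v| = 1.0000.
cos θ = (u·v)/(|u||v|) = -0.8967, so θ = 153.72°.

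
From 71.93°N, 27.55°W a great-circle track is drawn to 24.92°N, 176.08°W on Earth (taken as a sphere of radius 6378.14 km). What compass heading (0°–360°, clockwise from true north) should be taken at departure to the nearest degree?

331°

Δλ = -148.530° = -2.5923 rad.
y = sin Δλ · cos φ₂ = (-0.5221)(0.9069) = -0.4734
x = cos φ₁ sin φ₂ − sin φ₁ cos φ₂ cos Δλ = (0.3102)(0.4214) − (0.9507)(0.9069)(-0.8529) = 0.8660
θ = atan2(y, x) = -28.66°; adding 360° gives 331°.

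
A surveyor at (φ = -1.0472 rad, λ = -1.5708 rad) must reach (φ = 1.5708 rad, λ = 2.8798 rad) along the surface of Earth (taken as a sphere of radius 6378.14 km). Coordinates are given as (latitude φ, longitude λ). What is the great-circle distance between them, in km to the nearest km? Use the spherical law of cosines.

With latitudes φ₁ = -60.000°, φ₂ = 90.000° and longitude difference Δλ = -104.999°:
cos c = sin φ₁ sin φ₂ + cos φ₁ cos φ₂ cos Δλ = (-0.8660)(1.0000) + (0.5000)(-0.0000)(-0.2588) = -0.86603,
so c = arccos(-0.86603) = 2.61800 rad.
Distance = R·c = 6378.14 × 2.6180 ≈ 16698 km.

16698 km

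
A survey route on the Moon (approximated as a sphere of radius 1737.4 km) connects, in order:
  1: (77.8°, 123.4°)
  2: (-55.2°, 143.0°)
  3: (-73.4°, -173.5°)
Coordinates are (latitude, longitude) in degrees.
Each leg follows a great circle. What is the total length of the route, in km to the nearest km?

4812 km

Leg 1→2: central angle 2.3309 rad, distance 4049.7 km.
Leg 2→3: central angle 0.4390 rad, distance 762.6 km.
Total: 4049.7 + 762.6 ≈ 4812 km.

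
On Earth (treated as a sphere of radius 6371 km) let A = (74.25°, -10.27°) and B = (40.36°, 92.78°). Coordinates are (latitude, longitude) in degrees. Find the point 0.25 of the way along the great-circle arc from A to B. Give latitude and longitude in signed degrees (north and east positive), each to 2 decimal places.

74.14°, 41.66°

The central angle between A and B is δ = 0.9563 rad.
With f = 0.25, the slerp weights are sin((1−f)δ)/sin δ = 0.8045 and sin(fδ)/sin δ = 0.2898.
Weighted sum of the unit vectors: (0.8045)·(0.2671,-0.0484,0.9625) + (0.2898)·(-0.0370,0.7611,0.6476) = (0.2042, 0.1816, 0.9619).
Converting back: φ = atan2(z, √(x²+y²)) = 74.14°, λ = atan2(y, x) = 41.66°.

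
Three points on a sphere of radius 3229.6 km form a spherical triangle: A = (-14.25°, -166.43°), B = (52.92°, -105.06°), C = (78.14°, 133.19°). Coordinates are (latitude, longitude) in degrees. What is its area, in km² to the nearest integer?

Side lengths (central angles): a = 0.7734, b = 1.7137, c = 1.4871 rad; semiperimeter s = 1.9871.
By l'Huilier's theorem, tan(E/4) = √[tan(s/2) tan((s−a)/2) tan((s−b)/2) tan((s−c)/2)], giving spherical excess E = 0.7645 rad.
Area = E·R² = 0.7645 × (3229.6)² ≈ 7974175 km².

7974175 km²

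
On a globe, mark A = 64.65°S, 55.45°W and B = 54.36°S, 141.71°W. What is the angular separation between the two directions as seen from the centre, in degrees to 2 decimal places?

41.35°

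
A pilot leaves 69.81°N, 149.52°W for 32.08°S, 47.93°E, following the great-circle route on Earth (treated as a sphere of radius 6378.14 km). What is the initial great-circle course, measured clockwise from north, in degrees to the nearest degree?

336°

With φ₁ = 1.2184, φ₂ = -0.5599, Δλ = -2.8370 rad, the forward-azimuth formula gives
θ = atan2( sin Δλ cos φ₂ , cos φ₁ sin φ₂ − sin φ₁ cos φ₂ cos Δλ ) = atan2(-0.2541, 0.5753) = -23.83°.
Adding 360° brings this into [0°, 360°): 336°.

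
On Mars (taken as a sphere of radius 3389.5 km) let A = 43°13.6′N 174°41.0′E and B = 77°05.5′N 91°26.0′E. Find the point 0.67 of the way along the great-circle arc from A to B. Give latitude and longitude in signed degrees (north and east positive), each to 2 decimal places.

70.99°, 145.61°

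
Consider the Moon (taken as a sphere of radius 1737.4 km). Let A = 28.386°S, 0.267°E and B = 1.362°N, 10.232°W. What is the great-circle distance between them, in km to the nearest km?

With latitudes φ₁ = -28.386°, φ₂ = 1.362° and longitude difference Δλ = -10.499°:
cos c = sin φ₁ sin φ₂ + cos φ₁ cos φ₂ cos Δλ = (-0.4754)(0.0238) + (0.8798)(0.9997)(0.9833) = 0.85349,
so c = arccos(0.85349) = 0.54815 rad.
Distance = R·c = 1737.4 × 0.5481 ≈ 952 km.

952 km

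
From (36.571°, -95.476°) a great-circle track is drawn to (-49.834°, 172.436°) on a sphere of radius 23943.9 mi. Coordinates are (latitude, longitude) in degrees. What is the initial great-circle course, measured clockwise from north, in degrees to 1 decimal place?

227.1°

Δλ = -92.088° = -1.6072 rad.
y = sin Δλ · cos φ₂ = (-0.9993)(0.6450) = -0.6446
x = cos φ₁ sin φ₂ − sin φ₁ cos φ₂ cos Δλ = (0.8031)(-0.7642) − (0.5958)(0.6450)(-0.0364) = -0.5997
θ = atan2(y, x) = -132.94°; adding 360° gives 227.1°.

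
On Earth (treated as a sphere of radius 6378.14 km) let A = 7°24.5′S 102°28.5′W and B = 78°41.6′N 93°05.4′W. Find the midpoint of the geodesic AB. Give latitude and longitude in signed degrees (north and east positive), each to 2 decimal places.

35.69°, -100.93°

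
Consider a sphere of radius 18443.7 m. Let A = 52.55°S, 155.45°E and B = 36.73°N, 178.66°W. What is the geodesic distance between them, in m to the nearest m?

29642 m

With latitudes φ₁ = -52.550°, φ₂ = 36.730° and longitude difference Δλ = 25.890°:
cos c = sin φ₁ sin φ₂ + cos φ₁ cos φ₂ cos Δλ = (-0.7939)(0.5980) + (0.6081)(0.8015)(0.8996) = -0.03635,
so c = arccos(-0.03635) = 1.60715 rad.
Distance = R·c = 18443.7 × 1.6072 ≈ 29642 m.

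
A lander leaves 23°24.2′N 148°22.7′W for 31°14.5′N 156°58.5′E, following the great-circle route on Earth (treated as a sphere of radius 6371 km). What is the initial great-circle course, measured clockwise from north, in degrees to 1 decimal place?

With φ₁ = 0.4085, φ₂ = 0.5453, Δλ = -0.9538 rad, the forward-azimuth formula gives
θ = atan2( sin Δλ cos φ₂ , cos φ₁ sin φ₂ − sin φ₁ cos φ₂ cos Δλ ) = atan2(-0.6973, 0.2795) = -68.16°.
Adding 360° brings this into [0°, 360°): 291.8°.

291.8°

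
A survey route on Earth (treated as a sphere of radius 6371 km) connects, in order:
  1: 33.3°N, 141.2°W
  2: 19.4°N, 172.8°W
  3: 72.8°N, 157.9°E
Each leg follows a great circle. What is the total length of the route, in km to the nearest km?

9705 km

Leg 1→2: central angle 0.5475 rad, distance 3488.2 km.
Leg 2→3: central angle 0.9758 rad, distance 6216.5 km.
Total: 3488.2 + 6216.5 ≈ 9705 km.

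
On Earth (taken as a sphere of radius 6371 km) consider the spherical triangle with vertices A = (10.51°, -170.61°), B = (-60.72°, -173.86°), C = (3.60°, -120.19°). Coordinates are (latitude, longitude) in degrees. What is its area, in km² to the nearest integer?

26086309 km²

Side lengths (central angles): a = 1.3342, b = 0.8806, c = 1.2440 rad; semiperimeter s = 1.7294.
By l'Huilier's theorem, tan(E/4) = √[tan(s/2) tan((s−a)/2) tan((s−b)/2) tan((s−c)/2)], giving spherical excess E = 0.6427 rad.
Area = E·R² = 0.6427 × (6371)² ≈ 26086309 km².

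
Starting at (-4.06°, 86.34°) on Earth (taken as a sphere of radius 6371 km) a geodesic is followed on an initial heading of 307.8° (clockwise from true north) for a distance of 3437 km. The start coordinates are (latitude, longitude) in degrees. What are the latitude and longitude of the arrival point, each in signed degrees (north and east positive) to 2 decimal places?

14.67°, 61.53°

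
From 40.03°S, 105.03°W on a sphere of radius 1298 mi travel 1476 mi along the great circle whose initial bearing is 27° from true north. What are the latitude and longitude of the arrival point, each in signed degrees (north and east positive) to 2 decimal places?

Angular distance δ = d/R = 1476/1298 = 1.13713 rad; initial bearing θ = 0.4712 rad.
sin φ₂ = sin φ₁ cos δ + cos φ₁ sin δ cos θ = (-0.6432)(0.4202) + (0.7657)(0.9074)(0.8910) = 0.3488, so φ₂ = 20.42°.
Δλ = atan2(sin θ sin δ cos φ₁, cos δ − sin φ₁ sin φ₂) = atan2(0.3154, 0.6446) = 26.077°.
λ₂ = -105.030° + 26.077° = -78.95°.

20.42°, -78.95°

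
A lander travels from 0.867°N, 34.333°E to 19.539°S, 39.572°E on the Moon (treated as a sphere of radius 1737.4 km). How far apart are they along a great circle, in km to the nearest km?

638 km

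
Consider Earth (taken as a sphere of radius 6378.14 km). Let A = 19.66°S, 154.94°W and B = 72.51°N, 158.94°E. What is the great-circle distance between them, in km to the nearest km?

Let φ₁ = -0.3431 rad, φ₂ = 1.2655 rad, and Δλ = -0.8049 rad.
cos c = sin φ₁ sin φ₂ + cos φ₁ cos φ₂ cos Δλ = (-0.3364)(0.9538) + (0.9417)(0.3005)(0.6932) = -0.12471,
so c = arccos(-0.12471) = 1.69583 rad.
Distance = R·c = 6378.14 × 1.6958 ≈ 10816 km.

10816 km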